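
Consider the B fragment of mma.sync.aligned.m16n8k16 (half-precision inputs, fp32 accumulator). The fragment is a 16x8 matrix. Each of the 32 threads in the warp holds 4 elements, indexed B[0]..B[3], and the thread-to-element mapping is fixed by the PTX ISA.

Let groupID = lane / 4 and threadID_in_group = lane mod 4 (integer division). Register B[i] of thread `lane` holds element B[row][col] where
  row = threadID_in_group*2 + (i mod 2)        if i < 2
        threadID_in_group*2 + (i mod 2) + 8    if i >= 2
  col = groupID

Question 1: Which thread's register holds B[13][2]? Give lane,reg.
c=2→G=2  r=13→rhi=1,T=2,p=1
L=2*4+2=10  i=1*2+1=3

10,3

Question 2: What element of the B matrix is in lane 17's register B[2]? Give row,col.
lane 17: g=4 (17/4), t=1 (17%4)
i=2: r=1*2+0+8=10, c=g=4

10,4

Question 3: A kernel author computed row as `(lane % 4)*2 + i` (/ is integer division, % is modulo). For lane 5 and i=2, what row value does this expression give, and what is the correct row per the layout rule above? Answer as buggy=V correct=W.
buggy=4 correct=10

`(lane % 4)*2 + i`[5,2]⇒4
lane 5: gr=1 (5/4), th=1 (5%4)
i=2: r=1*2+0+8=10, c=gr=1
row: 4 vs 10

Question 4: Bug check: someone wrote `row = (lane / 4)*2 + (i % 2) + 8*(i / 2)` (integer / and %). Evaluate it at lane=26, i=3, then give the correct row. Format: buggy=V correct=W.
buggy=21 correct=13

`(lane / 4)*2 + (i % 2) + 8*(i / 2)`[26,3]→21
lane 26→26/4=6, 26 mod 4=2
i=3  r:2·2+1+8→13  c:6
row: 21 vs 13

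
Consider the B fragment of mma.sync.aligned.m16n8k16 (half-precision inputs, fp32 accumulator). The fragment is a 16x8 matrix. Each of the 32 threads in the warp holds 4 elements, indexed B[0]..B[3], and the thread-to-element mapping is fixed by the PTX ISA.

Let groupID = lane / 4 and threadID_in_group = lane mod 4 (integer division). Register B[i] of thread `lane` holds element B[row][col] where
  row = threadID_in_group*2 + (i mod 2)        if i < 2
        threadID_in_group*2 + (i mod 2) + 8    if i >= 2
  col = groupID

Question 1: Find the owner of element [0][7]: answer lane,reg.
28,0

c:7=>grp=7  r:0=>rB=0,tig=0,lo=0
L=7*4+0=28  i=0*2+0=0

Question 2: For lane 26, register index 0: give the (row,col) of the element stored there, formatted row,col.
4,6

L=26=>grp=26>>2=6, tig=26&3=2
[0]=>row 2·2+0+0=4  col grp=6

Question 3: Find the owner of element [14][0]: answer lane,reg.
3,2

c:0=>grp=0  r:14=>rB=1,tig=3,lo=0
L=0*4+3=3  i=1*2+0=2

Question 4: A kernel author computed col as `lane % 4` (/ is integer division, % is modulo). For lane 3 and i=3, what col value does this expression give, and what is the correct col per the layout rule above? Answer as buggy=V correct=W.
`lane % 4`[3,3]->3
3: g=0,t=3
[3] (3*2+1+8,0) = (15,0)
col: 3 vs 0

buggy=3 correct=0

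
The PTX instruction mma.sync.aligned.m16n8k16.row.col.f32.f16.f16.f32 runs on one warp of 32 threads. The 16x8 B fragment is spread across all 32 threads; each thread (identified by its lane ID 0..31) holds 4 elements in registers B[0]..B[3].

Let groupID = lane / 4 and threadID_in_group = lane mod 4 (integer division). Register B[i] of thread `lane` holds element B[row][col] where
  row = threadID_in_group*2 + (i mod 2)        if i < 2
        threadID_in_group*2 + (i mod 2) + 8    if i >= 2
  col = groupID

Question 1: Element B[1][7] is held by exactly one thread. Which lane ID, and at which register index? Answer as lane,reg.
c=7→G=7  r=1→rhi=0,T=0,p=1
L=7*4+0=28  i=0*2+1=1

28,1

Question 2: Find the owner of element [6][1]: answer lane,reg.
c=1→G=1  r=6→rhi=0,T=3,p=0
L=1*4+3=7  i=0*2+0=0

7,0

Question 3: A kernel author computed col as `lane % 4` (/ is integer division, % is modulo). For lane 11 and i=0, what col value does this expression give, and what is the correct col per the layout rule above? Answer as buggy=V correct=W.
buggy=3 correct=2

`lane % 4`[11,0]->3
lane 11->11/4=2, 11 mod 4=3
i=0  r:2·3+0+0->6  c:2
col: 3 vs 2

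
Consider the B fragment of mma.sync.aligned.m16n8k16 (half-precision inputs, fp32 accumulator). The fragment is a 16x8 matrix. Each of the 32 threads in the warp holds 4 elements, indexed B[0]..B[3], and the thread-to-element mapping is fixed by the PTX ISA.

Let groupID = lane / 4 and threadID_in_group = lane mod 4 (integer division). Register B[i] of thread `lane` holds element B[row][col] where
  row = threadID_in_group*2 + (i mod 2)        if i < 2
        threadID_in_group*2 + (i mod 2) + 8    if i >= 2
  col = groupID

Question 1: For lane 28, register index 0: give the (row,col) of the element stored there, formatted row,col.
0,7

28: gid=7,tid=0
[0] (0*2+0+0,7) = (0,7)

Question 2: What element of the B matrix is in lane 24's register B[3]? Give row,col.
9,6

L=24⇒gr=24>>2=6, th=24&3=0
[3]⇒row 0·2+1+8=9  col gr=6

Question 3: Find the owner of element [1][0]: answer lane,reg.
c:0=>grp=0  r:1=>rB=0,tig=0,lo=1
L=0*4+0=0  i=0*2+1=1

0,1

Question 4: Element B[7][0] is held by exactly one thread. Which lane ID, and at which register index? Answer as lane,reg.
3,1

c:0=>grp=0  r:7=>rB=0,tig=3,lo=1
L=0*4+3=3  i=0*2+1=1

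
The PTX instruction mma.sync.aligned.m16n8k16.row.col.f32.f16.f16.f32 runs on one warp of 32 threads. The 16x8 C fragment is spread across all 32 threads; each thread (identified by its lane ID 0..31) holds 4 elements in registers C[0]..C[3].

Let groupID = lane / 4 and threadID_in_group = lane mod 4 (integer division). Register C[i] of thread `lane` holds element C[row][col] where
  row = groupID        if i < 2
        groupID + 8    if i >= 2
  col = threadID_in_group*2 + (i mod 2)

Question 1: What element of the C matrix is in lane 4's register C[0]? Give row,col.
1,0

lane 4->4/4=1, 4 mod 4=0
i=0  r:1+0->1  c:2·0+0->0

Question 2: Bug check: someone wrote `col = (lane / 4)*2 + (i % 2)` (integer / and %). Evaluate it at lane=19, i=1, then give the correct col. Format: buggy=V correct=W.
buggy=9 correct=7

`(lane / 4)*2 + (i % 2)`[19,1]->9
L=19->gid=19>>2=4, tid=19&3=3
[1]->row 4+0=4  col 3·2+1=7
col: 9 vs 7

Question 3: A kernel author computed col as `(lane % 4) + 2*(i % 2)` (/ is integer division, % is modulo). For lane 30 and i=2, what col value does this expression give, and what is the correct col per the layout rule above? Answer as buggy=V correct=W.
buggy=2 correct=4

`(lane % 4) + 2*(i % 2)`[30,2]→2
L=30→G=30>>2=7, T=30&3=2
[2]→row 7+8=15  col 2·2+0=4
col: 2 vs 4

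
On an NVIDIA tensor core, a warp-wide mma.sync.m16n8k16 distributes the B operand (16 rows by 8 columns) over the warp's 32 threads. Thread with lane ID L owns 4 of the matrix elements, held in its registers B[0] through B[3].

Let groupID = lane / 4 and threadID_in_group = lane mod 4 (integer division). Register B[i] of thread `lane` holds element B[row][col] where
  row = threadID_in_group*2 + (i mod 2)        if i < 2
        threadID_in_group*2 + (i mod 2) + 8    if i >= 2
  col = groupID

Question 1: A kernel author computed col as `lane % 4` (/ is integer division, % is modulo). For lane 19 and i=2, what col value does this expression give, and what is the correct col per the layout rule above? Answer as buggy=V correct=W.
buggy=3 correct=4

`lane % 4`[19,2]->3
lane 19->19/4=4, 19 mod 4=3
i=2  r:2·3+0+8->14  c:4
col: 3 vs 4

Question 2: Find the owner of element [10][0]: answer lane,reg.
c=0->g=0  r=10->rb=1,t=1,b0=0
L=0*4+1=1  i=1*2+0=2

1,2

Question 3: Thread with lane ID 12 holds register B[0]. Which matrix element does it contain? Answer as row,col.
L=12->gid=12>>2=3, tid=12&3=0
[0]->row 0·2+0+0=0  col gid=3

0,3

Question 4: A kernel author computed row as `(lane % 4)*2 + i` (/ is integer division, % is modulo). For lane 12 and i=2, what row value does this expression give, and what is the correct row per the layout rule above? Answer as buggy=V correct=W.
buggy=2 correct=8

`(lane % 4)*2 + i`[12,2]→2
12: G=3,T=0
[2] (0*2+0+8,3) = (8,3)
row: 2 vs 8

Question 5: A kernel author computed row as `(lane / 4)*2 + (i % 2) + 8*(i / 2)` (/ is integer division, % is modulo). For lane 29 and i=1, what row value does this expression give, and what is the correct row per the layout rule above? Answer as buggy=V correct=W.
buggy=15 correct=3

`(lane / 4)*2 + (i % 2) + 8*(i / 2)`[29,1]=>15
lane 29: grp=7 (29/4), tig=1 (29%4)
i=1: r=1*2+1+0=3, c=grp=7
row: 15 vs 3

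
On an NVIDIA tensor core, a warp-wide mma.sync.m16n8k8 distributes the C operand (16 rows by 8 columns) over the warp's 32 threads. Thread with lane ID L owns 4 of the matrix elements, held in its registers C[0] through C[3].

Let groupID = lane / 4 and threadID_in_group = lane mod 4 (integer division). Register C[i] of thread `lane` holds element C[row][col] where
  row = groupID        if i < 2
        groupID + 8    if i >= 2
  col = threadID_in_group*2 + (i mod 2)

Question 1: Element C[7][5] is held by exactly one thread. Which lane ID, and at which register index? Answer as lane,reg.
r: 7->gid=7,r8=0  c: 5->tid=2,i&1=1
L=7*4+2=30  i=0*2+1=1

30,1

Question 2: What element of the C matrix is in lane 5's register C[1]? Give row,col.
5: g=1,t=1
[1] (1+0,1*2+1) = (1,3)

1,3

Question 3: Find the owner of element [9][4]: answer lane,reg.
6,2

r=9->g=1,rb=1  c=4->t=2,b0=0
L=1*4+2=6  i=1*2+0=2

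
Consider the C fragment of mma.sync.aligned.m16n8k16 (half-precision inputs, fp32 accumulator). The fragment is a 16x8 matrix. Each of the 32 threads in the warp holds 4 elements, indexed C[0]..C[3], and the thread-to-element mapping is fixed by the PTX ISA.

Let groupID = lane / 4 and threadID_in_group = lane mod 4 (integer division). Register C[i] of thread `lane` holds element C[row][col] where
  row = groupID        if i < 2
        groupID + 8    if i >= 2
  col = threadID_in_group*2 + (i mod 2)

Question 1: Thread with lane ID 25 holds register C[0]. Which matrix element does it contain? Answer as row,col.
L=25=>grp=25>>2=6, tig=25&3=1
[0]=>row 6+0=6  col 1·2+0=2

6,2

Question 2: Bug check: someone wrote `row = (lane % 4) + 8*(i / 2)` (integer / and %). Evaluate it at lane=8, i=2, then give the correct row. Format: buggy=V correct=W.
buggy=8 correct=10

`(lane % 4) + 8*(i / 2)`[8,2]->8
lane 8->8/4=2, 8 mod 4=0
i=2  r:2+8->10  c:2·0+0->0
row: 8 vs 10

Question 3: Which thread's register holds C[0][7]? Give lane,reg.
r=0→G=0,rhi=0  c=7→T=3,p=1
L=0*4+3=3  i=0*2+1=1

3,1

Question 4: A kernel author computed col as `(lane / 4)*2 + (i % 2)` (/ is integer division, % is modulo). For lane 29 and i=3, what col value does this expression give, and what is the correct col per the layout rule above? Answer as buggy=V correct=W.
`(lane / 4)*2 + (i % 2)`[29,3]->15
29: g=7,t=1
[3] (7+8,1*2+1) = (15,3)
col: 15 vs 3

buggy=15 correct=3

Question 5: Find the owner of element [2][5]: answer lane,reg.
10,1

r:2=>grp=2,rB=0  c:5=>tig=2,lo=1
L=2*4+2=10  i=0*2+1=1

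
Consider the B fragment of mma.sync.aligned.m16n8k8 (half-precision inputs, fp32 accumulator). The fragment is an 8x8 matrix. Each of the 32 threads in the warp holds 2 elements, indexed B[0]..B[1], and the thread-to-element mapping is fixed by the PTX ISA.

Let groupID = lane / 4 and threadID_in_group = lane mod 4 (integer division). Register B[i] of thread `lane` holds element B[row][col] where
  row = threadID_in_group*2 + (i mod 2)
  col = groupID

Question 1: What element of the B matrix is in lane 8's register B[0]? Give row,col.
lane 8: grp=2 (8/4), tig=0 (8%4)
i=0: r=0*2+0=0, c=grp=2

0,2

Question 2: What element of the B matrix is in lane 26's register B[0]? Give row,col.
L=26->gid=26>>2=6, tid=26&3=2
[0]->row 2·2+0=4  col gid=6

4,6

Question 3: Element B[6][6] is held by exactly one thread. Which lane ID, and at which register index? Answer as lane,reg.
c=6→G=6  r=6→T=3,p=0
L=6*4+3=27  i=0=0

27,0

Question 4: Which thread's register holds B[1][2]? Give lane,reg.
8,1

c=2→G=2  r=1→T=0,p=1
L=2*4+0=8  i=1=1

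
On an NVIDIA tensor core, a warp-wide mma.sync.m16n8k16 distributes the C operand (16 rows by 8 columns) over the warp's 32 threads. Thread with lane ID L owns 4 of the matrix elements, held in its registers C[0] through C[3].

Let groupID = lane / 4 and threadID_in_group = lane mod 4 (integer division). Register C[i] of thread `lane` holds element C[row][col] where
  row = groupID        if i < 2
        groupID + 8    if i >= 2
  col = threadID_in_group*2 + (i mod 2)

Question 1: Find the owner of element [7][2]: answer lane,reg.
29,0

r=7→G=7,rhi=0  c=2→T=1,p=0
L=7*4+1=29  i=0*2+0=0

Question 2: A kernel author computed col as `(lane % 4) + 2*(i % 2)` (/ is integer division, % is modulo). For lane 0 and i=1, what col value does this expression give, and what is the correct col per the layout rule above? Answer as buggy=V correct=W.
buggy=2 correct=1

`(lane % 4) + 2*(i % 2)`[0,1]→2
L=0→G=0>>2=0, T=0&3=0
[1]→row 0+0=0  col 0·2+1=1
col: 2 vs 1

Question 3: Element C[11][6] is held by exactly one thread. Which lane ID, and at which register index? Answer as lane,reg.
r=11⇒gr=3,Rb=1  c=6⇒th=3,odd=0
L=3*4+3=15  i=1*2+0=2

15,2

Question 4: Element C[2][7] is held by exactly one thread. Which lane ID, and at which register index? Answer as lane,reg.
11,1

r=2⇒gr=2,Rb=0  c=7⇒th=3,odd=1
L=2*4+3=11  i=0*2+1=1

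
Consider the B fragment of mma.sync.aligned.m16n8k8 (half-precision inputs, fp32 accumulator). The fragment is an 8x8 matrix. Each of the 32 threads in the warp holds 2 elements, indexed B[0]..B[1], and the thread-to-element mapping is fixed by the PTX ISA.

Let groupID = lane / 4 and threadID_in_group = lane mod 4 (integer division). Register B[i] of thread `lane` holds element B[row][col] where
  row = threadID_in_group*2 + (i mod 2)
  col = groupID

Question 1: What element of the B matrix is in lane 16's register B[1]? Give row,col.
lane 16→16/4=4, 16 mod 4=0
i=1  r:2·0+1→1  c:4

1,4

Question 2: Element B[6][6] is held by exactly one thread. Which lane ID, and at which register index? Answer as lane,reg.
27,0

c=6→G=6  r=6→T=3,p=0
L=6*4+3=27  i=0=0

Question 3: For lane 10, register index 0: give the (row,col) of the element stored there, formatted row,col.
4,2

L=10→G=10>>2=2, T=10&3=2
[0]→row 2·2+0=4  col G=2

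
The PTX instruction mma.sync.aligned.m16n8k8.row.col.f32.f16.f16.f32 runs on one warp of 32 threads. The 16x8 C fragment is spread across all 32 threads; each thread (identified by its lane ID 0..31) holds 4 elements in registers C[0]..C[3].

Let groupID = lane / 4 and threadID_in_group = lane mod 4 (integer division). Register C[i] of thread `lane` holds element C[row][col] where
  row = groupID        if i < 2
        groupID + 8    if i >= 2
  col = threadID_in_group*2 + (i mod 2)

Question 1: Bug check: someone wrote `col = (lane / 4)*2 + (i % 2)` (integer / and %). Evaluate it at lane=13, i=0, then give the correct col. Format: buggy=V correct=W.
`(lane / 4)*2 + (i % 2)`[13,0]⇒6
lane 13⇒13/4=3, 13 mod 4=1
i=0  r:3+0⇒3  c:2·1+0⇒2
col: 6 vs 2

buggy=6 correct=2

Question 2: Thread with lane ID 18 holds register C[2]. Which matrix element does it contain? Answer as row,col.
L=18->g=18>>2=4, t=18&3=2
[2]->row 4+8=12  col 2·2+0=4

12,4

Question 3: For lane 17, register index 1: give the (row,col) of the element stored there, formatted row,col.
L=17=>grp=17>>2=4, tig=17&3=1
[1]=>row 4+0=4  col 1·2+1=3

4,3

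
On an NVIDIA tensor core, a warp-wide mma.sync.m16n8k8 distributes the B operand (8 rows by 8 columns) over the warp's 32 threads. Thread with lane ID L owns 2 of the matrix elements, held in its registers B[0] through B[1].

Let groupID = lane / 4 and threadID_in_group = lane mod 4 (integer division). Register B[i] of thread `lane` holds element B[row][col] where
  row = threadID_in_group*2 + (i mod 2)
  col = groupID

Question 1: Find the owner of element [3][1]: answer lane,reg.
5,1

c: 1->gid=1  r: 3->tid=1,i&1=1
L=1*4+1=5  i=1=1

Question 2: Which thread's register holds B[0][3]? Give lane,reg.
12,0

c=3->g=3  r=0->t=0,b0=0
L=3*4+0=12  i=0=0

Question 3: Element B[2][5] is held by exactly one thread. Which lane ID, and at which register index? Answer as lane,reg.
c=5→G=5  r=2→T=1,p=0
L=5*4+1=21  i=0=0

21,0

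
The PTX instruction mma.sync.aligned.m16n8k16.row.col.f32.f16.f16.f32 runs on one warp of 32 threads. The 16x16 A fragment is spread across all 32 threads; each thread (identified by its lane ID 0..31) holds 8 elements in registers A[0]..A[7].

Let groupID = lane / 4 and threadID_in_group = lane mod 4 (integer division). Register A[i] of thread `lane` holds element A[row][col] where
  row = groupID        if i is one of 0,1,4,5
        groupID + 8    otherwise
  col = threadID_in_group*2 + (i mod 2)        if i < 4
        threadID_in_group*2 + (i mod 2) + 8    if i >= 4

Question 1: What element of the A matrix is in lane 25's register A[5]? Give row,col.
6,11

lane 25->25/4=6, 25 mod 4=1
i=5  r:6+0->6  c:2·1+1+8->11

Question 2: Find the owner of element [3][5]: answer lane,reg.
r:3=>grp=3,rB=0  c:5=>cB=0,tig=2,lo=1
L=3*4+2=14  i=0*4+0*2+1=1

14,1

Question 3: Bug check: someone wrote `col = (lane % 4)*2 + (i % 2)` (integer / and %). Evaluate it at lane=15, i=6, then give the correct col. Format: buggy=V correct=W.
`(lane % 4)*2 + (i % 2)`[15,6]⇒6
lane 15: gr=3 (15/4), th=3 (15%4)
i=6: r=3+8=11, c=3*2+0+8=14
col: 6 vs 14

buggy=6 correct=14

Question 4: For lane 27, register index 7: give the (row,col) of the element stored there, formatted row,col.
14,15

lane 27→27/4=6, 27 mod 4=3
i=7  r:6+8→14  c:2·3+1+8→15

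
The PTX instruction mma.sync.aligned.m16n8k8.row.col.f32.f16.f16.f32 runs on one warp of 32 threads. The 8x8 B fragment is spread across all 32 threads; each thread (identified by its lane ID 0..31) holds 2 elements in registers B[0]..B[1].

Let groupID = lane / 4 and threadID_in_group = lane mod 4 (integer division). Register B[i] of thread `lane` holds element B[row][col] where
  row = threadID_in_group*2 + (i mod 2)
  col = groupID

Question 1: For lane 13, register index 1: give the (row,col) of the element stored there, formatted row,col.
lane 13⇒13/4=3, 13 mod 4=1
i=1  r:2·1+1⇒3  c:3

3,3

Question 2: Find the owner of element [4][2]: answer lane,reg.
10,0

c=2→G=2  r=4→T=2,p=0
L=2*4+2=10  i=0=0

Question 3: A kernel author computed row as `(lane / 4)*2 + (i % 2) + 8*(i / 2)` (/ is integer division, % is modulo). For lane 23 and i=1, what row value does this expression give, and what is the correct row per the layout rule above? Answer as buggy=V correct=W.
buggy=11 correct=7

`(lane / 4)*2 + (i % 2) + 8*(i / 2)`[23,1]→11
lane 23: G=5 (23/4), T=3 (23%4)
i=1: r=3*2+1=7, c=G=5
row: 11 vs 7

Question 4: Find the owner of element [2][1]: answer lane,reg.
5,0

c=1→G=1  r=2→T=1,p=0
L=1*4+1=5  i=0=0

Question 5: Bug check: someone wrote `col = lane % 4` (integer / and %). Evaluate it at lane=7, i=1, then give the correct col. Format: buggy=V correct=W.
buggy=3 correct=1

`lane % 4`[7,1]=>3
7: grp=1,tig=3
[1] (3*2+1,1) = (7,1)
col: 3 vs 1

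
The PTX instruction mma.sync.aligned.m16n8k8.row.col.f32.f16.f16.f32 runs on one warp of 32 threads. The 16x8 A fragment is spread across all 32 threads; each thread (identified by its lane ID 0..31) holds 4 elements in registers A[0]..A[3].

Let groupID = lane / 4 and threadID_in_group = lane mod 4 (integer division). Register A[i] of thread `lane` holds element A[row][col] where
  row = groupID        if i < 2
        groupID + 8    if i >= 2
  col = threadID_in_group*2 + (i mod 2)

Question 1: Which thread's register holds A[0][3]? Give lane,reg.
1,1

r=0->g=0,rb=0  c=3->t=1,b0=1
L=0*4+1=1  i=0*2+1=1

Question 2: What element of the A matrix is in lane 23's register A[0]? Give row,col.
5,6

23: gid=5,tid=3
[0] (5+0,3*2+0) = (5,6)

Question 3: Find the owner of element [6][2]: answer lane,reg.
25,0

r:6=>grp=6,rB=0  c:2=>tig=1,lo=0
L=6*4+1=25  i=0*2+0=0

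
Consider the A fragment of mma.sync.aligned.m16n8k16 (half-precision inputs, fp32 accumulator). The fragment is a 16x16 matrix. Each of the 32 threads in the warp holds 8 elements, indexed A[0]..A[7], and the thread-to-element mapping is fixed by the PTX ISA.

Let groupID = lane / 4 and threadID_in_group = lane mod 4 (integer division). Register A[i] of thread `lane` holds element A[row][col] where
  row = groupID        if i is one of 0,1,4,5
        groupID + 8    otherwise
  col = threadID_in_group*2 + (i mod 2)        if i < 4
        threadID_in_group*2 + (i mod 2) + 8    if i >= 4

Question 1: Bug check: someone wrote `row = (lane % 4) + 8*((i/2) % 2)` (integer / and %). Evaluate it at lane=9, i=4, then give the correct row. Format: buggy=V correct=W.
buggy=1 correct=2

`(lane % 4) + 8*((i/2) % 2)`[9,4]→1
lane 9: G=2 (9/4), T=1 (9%4)
i=4: r=2+0=2, c=1*2+0+8=10
row: 1 vs 2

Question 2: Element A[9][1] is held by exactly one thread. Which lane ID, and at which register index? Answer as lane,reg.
r:9=>grp=1,rB=1  c:1=>cB=0,tig=0,lo=1
L=1*4+0=4  i=0*4+1*2+1=3

4,3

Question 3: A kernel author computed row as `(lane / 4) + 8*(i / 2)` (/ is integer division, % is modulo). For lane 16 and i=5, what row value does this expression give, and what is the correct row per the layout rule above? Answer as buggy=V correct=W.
`(lane / 4) + 8*(i / 2)`[16,5]=>20
lane 16=>16/4=4, 16 mod 4=0
i=5  r:4+0=>4  c:2·0+1+8=>9
row: 20 vs 4

buggy=20 correct=4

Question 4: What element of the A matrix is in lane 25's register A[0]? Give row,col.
6,2

lane 25: G=6 (25/4), T=1 (25%4)
i=0: r=6+0=6, c=1*2+0+0=2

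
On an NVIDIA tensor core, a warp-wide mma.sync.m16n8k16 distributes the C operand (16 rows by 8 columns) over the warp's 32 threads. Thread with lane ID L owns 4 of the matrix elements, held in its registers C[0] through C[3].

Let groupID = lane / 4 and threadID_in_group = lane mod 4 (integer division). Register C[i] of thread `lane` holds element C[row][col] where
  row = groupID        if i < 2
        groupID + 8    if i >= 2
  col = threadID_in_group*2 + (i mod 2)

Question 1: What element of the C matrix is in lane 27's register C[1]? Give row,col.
6,7

L=27=>grp=27>>2=6, tig=27&3=3
[1]=>row 6+0=6  col 3·2+1=7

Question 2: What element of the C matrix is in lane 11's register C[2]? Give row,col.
10,6

lane 11=>11/4=2, 11 mod 4=3
i=2  r:2+8=>10  c:2·3+0=>6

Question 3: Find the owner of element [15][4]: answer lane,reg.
r=15->g=7,rb=1  c=4->t=2,b0=0
L=7*4+2=30  i=1*2+0=2

30,2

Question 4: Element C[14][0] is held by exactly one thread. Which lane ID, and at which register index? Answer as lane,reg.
24,2

r=14→G=6,rhi=1  c=0→T=0,p=0
L=6*4+0=24  i=1*2+0=2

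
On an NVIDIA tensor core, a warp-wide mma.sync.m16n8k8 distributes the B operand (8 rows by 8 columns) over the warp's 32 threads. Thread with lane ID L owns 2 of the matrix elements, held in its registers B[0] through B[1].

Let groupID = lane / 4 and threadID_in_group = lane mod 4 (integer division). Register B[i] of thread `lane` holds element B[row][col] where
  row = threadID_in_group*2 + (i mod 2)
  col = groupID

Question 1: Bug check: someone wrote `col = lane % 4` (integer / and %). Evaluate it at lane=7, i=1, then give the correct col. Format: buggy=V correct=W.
`lane % 4`[7,1]->3
lane 7->7/4=1, 7 mod 4=3
i=1  r:2·3+1->7  c:1
col: 3 vs 1

buggy=3 correct=1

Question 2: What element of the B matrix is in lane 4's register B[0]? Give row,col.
lane 4: g=1 (4/4), t=0 (4%4)
i=0: r=0*2+0=0, c=g=1

0,1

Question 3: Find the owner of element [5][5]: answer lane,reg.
c=5->g=5  r=5->t=2,b0=1
L=5*4+2=22  i=1=1

22,1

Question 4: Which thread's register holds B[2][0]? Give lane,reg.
c=0⇒gr=0  r=2⇒th=1,odd=0
L=0*4+1=1  i=0=0

1,0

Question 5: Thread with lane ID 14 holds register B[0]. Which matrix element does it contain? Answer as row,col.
4,3

14: g=3,t=2
[0] (2*2+0,3) = (4,3)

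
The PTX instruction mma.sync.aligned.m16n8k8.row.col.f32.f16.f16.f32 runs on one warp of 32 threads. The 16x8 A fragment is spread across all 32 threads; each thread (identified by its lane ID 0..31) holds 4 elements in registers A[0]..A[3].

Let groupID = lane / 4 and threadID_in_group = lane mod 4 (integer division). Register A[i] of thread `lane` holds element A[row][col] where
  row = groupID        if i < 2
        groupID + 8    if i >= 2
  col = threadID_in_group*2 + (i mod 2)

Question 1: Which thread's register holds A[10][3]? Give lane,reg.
9,3

r:10=>grp=2,rB=1  c:3=>tig=1,lo=1
L=2*4+1=9  i=1*2+1=3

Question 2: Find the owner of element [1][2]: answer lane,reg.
r:1=>grp=1,rB=0  c:2=>tig=1,lo=0
L=1*4+1=5  i=0*2+0=0

5,0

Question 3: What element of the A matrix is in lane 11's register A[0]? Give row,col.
2,6

11: gid=2,tid=3
[0] (2+0,3*2+0) = (2,6)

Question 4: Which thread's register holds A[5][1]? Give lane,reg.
r:5=>grp=5,rB=0  c:1=>tig=0,lo=1
L=5*4+0=20  i=0*2+1=1

20,1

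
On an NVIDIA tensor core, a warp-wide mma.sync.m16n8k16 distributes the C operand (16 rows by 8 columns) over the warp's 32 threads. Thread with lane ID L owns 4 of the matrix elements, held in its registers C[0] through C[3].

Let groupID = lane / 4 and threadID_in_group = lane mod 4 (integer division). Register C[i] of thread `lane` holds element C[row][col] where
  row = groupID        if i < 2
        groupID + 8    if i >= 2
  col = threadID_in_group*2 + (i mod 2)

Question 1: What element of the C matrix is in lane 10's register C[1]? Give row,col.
2,5

L=10⇒gr=10>>2=2, th=10&3=2
[1]⇒row 2+0=2  col 2·2+1=5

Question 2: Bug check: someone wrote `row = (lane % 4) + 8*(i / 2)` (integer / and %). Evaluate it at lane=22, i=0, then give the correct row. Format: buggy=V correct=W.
`(lane % 4) + 8*(i / 2)`[22,0]=>2
L=22=>grp=22>>2=5, tig=22&3=2
[0]=>row 5+0=5  col 2·2+0=4
row: 2 vs 5

buggy=2 correct=5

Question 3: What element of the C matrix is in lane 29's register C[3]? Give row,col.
15,3

lane 29->29/4=7, 29 mod 4=1
i=3  r:7+8->15  c:2·1+1->3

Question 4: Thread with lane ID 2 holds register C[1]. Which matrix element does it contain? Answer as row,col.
0,5

L=2->gid=2>>2=0, tid=2&3=2
[1]->row 0+0=0  col 2·2+1=5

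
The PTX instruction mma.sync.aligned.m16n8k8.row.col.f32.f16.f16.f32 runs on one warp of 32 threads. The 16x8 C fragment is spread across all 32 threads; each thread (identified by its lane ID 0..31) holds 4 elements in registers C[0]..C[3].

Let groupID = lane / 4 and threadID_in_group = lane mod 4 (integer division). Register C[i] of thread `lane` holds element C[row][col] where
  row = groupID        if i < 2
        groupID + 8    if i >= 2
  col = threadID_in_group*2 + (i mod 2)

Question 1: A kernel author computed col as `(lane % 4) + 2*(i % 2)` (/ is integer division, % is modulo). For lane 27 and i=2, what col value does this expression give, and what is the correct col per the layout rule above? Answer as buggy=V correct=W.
`(lane % 4) + 2*(i % 2)`[27,2]->3
L=27->g=27>>2=6, t=27&3=3
[2]->row 6+8=14  col 3·2+0=6
col: 3 vs 6

buggy=3 correct=6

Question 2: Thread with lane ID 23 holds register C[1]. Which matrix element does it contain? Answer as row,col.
5,7

L=23->g=23>>2=5, t=23&3=3
[1]->row 5+0=5  col 3·2+1=7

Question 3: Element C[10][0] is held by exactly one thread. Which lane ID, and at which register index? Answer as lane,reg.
r=10->g=2,rb=1  c=0->t=0,b0=0
L=2*4+0=8  i=1*2+0=2

8,2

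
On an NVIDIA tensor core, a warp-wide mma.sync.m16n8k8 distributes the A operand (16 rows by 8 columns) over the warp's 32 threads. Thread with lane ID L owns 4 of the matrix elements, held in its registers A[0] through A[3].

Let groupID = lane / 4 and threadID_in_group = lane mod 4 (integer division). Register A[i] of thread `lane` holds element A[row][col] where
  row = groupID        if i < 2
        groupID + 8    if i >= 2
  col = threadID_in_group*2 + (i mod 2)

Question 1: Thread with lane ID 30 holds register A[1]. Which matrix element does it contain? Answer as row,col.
7,5

L=30⇒gr=30>>2=7, th=30&3=2
[1]⇒row 7+0=7  col 2·2+1=5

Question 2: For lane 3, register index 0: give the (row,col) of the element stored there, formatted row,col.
3: grp=0,tig=3
[0] (0+0,3*2+0) = (0,6)

0,6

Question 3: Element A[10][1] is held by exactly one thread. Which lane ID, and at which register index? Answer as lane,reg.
r=10->g=2,rb=1  c=1->t=0,b0=1
L=2*4+0=8  i=1*2+1=3

8,3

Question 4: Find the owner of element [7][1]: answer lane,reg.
28,1

r: 7->gid=7,r8=0  c: 1->tid=0,i&1=1
L=7*4+0=28  i=0*2+1=1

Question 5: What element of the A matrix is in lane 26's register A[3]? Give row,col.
lane 26: gr=6 (26/4), th=2 (26%4)
i=3: r=6+8=14, c=2*2+1=5

14,5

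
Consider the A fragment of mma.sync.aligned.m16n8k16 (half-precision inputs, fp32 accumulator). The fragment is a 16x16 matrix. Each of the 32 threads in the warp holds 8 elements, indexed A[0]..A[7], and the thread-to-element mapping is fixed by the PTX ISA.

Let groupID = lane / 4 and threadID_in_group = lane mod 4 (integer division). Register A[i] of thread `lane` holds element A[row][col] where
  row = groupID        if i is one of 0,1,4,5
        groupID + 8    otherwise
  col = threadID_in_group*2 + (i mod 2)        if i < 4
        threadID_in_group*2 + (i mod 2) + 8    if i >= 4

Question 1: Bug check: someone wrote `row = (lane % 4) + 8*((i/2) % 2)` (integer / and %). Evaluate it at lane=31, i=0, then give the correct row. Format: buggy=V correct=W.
buggy=3 correct=7

`(lane % 4) + 8*((i/2) % 2)`[31,0]->3
lane 31->31/4=7, 31 mod 4=3
i=0  r:7+0->7  c:2·3+0+0->6
row: 3 vs 7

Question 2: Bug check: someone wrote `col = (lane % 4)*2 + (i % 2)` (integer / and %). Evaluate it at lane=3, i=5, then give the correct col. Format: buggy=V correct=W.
buggy=7 correct=15

`(lane % 4)*2 + (i % 2)`[3,5]→7
lane 3: G=0 (3/4), T=3 (3%4)
i=5: r=0+0=0, c=3*2+1+8=15
col: 7 vs 15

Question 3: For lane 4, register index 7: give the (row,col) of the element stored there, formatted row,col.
lane 4: gr=1 (4/4), th=0 (4%4)
i=7: r=1+8=9, c=0*2+1+8=9

9,9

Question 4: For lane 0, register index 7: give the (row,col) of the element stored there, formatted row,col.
lane 0: gid=0 (0/4), tid=0 (0%4)
i=7: r=0+8=8, c=0*2+1+8=9

8,9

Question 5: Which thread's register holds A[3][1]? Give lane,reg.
12,1

r=3->g=3,rb=0  c=1->cb=0,t=0,b0=1
L=3*4+0=12  i=0*4+0*2+1=1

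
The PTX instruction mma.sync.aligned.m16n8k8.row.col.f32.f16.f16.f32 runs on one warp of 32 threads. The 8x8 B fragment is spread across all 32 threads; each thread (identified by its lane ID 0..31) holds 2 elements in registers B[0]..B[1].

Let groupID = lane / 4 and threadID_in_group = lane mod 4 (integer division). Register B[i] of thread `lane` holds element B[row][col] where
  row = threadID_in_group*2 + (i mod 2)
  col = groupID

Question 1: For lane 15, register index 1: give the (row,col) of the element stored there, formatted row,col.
L=15=>grp=15>>2=3, tig=15&3=3
[1]=>row 3·2+1=7  col grp=3

7,3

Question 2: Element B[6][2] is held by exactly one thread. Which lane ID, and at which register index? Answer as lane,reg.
11,0

c=2->g=2  r=6->t=3,b0=0
L=2*4+3=11  i=0=0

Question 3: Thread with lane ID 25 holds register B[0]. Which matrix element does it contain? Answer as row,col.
lane 25→25/4=6, 25 mod 4=1
i=0  r:2·1+0→2  c:6

2,6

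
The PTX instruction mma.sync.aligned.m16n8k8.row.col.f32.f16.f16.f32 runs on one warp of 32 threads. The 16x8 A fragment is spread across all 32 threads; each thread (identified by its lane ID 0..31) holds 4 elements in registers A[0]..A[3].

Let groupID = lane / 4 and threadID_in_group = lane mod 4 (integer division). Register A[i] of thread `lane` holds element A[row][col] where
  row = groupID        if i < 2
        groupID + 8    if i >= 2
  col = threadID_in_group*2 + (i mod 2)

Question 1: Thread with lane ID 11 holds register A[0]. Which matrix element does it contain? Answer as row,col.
11: gr=2,th=3
[0] (2+0,3*2+0) = (2,6)

2,6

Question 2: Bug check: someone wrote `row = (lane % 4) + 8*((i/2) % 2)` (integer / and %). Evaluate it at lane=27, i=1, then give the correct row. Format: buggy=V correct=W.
`(lane % 4) + 8*((i/2) % 2)`[27,1]⇒3
lane 27⇒27/4=6, 27 mod 4=3
i=1  r:6+0⇒6  c:2·3+1⇒7
row: 3 vs 6

buggy=3 correct=6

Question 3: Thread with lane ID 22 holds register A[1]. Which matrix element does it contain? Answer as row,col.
5,5

L=22->g=22>>2=5, t=22&3=2
[1]->row 5+0=5  col 2·2+1=5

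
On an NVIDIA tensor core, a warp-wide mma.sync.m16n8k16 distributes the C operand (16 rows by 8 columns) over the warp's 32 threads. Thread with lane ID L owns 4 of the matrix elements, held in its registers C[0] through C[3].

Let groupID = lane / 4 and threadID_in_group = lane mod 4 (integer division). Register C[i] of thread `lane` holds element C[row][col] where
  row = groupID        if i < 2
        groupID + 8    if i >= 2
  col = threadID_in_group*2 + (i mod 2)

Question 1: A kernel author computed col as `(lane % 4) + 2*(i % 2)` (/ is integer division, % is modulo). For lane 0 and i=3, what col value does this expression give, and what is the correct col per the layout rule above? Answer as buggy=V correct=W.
buggy=2 correct=1

`(lane % 4) + 2*(i % 2)`[0,3]⇒2
0: gr=0,th=0
[3] (0+8,0*2+1) = (8,1)
col: 2 vs 1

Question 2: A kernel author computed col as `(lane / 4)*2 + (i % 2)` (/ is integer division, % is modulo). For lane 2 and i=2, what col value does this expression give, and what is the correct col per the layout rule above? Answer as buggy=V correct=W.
buggy=0 correct=4

`(lane / 4)*2 + (i % 2)`[2,2]=>0
lane 2: grp=0 (2/4), tig=2 (2%4)
i=2: r=0+8=8, c=2*2+0=4
col: 0 vs 4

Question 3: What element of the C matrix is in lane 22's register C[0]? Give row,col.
lane 22=>22/4=5, 22 mod 4=2
i=0  r:5+0=>5  c:2·2+0=>4

5,4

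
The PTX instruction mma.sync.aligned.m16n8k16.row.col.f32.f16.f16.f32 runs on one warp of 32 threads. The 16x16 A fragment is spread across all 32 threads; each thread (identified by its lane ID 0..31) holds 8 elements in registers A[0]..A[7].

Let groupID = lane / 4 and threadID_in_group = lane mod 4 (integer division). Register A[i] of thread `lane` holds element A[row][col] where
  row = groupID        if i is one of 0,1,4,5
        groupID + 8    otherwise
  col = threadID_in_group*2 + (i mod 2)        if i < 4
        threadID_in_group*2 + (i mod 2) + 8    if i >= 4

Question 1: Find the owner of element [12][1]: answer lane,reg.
r: 12->gid=4,r8=1  c: 1->c8=0,tid=0,i&1=1
L=4*4+0=16  i=0*4+1*2+1=3

16,3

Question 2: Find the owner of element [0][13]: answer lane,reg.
2,5

r=0->g=0,rb=0  c=13->cb=1,t=2,b0=1
L=0*4+2=2  i=1*4+0*2+1=5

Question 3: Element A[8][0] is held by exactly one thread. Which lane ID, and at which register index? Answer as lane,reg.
0,2

r=8⇒gr=0,Rb=1  c=0⇒Cb=0,th=0,odd=0
L=0*4+0=0  i=0*4+1*2+0=2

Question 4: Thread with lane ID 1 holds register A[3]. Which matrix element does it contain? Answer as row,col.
8,3

lane 1: gid=0 (1/4), tid=1 (1%4)
i=3: r=0+8=8, c=1*2+1+0=3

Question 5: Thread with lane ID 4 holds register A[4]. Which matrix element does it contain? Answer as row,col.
1,8

L=4=>grp=4>>2=1, tig=4&3=0
[4]=>row 1+0=1  col 0·2+0+8=8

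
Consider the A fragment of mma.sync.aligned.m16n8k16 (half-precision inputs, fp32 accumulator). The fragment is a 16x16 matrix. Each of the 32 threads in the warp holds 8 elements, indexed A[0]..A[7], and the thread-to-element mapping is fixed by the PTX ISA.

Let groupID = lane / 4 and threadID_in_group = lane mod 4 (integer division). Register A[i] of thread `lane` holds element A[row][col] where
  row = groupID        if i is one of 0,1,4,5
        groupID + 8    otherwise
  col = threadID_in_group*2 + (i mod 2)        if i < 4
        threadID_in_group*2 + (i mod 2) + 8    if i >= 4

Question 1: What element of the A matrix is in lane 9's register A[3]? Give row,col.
10,3

lane 9=>9/4=2, 9 mod 4=1
i=3  r:2+8=>10  c:2·1+1+0=>3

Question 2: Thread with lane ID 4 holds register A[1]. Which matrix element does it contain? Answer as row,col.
1,1

lane 4: grp=1 (4/4), tig=0 (4%4)
i=1: r=1+0=1, c=0*2+1+0=1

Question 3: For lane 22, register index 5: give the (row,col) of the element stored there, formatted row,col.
22: G=5,T=2
[5] (5+0,2*2+1+8) = (5,13)

5,13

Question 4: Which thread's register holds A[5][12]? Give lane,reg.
22,4

r=5⇒gr=5,Rb=0  c=12⇒Cb=1,th=2,odd=0
L=5*4+2=22  i=1*4+0*2+0=4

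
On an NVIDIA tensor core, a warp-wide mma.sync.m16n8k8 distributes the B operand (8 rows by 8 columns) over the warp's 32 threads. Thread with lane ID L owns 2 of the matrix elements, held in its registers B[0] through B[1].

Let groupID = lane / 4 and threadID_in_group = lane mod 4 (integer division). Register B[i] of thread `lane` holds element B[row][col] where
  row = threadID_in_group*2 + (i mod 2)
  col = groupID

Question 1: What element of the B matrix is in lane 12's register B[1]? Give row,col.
L=12->g=12>>2=3, t=12&3=0
[1]->row 0·2+1=1  col g=3

1,3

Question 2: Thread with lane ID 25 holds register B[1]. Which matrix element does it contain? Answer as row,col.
3,6

L=25→G=25>>2=6, T=25&3=1
[1]→row 1·2+1=3  col G=6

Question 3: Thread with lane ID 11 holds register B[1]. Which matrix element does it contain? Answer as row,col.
L=11=>grp=11>>2=2, tig=11&3=3
[1]=>row 3·2+1=7  col grp=2

7,2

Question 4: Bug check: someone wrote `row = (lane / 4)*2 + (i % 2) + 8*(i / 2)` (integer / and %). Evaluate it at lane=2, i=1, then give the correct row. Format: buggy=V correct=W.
`(lane / 4)*2 + (i % 2) + 8*(i / 2)`[2,1]->1
lane 2: gid=0 (2/4), tid=2 (2%4)
i=1: r=2*2+1=5, c=gid=0
row: 1 vs 5

buggy=1 correct=5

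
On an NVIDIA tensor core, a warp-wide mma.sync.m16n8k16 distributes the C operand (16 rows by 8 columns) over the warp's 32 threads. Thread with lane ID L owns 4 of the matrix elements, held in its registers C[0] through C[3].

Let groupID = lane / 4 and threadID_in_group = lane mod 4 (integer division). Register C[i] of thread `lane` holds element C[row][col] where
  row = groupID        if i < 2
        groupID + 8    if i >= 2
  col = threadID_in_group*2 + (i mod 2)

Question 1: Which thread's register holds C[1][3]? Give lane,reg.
5,1

r=1⇒gr=1,Rb=0  c=3⇒th=1,odd=1
L=1*4+1=5  i=0*2+1=1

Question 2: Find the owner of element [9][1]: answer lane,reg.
4,3

r:9=>grp=1,rB=1  c:1=>tig=0,lo=1
L=1*4+0=4  i=1*2+1=3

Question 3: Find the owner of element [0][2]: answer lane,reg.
r=0⇒gr=0,Rb=0  c=2⇒th=1,odd=0
L=0*4+1=1  i=0*2+0=0

1,0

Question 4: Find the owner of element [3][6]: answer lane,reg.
r=3→G=3,rhi=0  c=6→T=3,p=0
L=3*4+3=15  i=0*2+0=0

15,0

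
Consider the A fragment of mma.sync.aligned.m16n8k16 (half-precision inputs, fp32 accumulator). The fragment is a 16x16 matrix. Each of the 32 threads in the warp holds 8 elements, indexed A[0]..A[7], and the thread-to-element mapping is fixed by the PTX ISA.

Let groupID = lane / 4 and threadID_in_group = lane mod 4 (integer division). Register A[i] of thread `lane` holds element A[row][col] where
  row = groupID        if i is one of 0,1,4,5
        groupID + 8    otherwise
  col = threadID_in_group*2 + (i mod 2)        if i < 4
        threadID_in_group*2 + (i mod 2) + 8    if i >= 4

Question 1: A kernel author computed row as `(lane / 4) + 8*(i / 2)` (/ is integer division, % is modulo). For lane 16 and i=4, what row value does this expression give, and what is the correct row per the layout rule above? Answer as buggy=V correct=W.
`(lane / 4) + 8*(i / 2)`[16,4]=>20
lane 16=>16/4=4, 16 mod 4=0
i=4  r:4+0=>4  c:2·0+0+8=>8
row: 20 vs 4

buggy=20 correct=4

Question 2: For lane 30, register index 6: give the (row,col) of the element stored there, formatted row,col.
15,12

30: gid=7,tid=2
[6] (7+8,2*2+0+8) = (15,12)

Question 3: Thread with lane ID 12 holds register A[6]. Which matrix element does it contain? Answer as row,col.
lane 12->12/4=3, 12 mod 4=0
i=6  r:3+8->11  c:2·0+0+8->8

11,8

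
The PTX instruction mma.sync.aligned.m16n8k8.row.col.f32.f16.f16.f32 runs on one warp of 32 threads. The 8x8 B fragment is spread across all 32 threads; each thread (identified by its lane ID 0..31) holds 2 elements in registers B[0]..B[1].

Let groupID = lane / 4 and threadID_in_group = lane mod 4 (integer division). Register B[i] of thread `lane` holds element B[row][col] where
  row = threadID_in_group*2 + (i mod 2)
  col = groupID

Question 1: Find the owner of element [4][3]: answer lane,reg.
14,0

c=3->g=3  r=4->t=2,b0=0
L=3*4+2=14  i=0=0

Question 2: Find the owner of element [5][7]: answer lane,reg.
c:7=>grp=7  r:5=>tig=2,lo=1
L=7*4+2=30  i=1=1

30,1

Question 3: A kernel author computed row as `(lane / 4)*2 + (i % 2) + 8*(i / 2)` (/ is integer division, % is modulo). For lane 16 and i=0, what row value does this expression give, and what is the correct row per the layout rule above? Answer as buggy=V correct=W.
`(lane / 4)*2 + (i % 2) + 8*(i / 2)`[16,0]→8
lane 16→16/4=4, 16 mod 4=0
i=0  r:2·0+0→0  c:4
row: 8 vs 0

buggy=8 correct=0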